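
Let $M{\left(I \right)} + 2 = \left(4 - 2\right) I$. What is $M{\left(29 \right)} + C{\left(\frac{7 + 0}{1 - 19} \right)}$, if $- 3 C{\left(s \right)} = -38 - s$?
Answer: $\frac{3701}{54} \approx 68.537$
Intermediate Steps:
$M{\left(I \right)} = -2 + 2 I$ ($M{\left(I \right)} = -2 + \left(4 - 2\right) I = -2 + 2 I$)
$C{\left(s \right)} = \frac{38}{3} + \frac{s}{3}$ ($C{\left(s \right)} = - \frac{-38 - s}{3} = \frac{38}{3} + \frac{s}{3}$)
$M{\left(29 \right)} + C{\left(\frac{7 + 0}{1 - 19} \right)} = \left(-2 + 2 \cdot 29\right) + \left(\frac{38}{3} + \frac{\left(7 + 0\right) \frac{1}{1 - 19}}{3}\right) = \left(-2 + 58\right) + \left(\frac{38}{3} + \frac{7 \frac{1}{-18}}{3}\right) = 56 + \left(\frac{38}{3} + \frac{7 \left(- \frac{1}{18}\right)}{3}\right) = 56 + \left(\frac{38}{3} + \frac{1}{3} \left(- \frac{7}{18}\right)\right) = 56 + \left(\frac{38}{3} - \frac{7}{54}\right) = 56 + \frac{677}{54} = \frac{3701}{54}$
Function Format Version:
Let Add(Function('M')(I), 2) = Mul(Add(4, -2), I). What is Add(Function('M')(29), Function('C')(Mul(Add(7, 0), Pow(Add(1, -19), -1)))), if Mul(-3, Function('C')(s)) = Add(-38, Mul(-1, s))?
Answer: Rational(3701, 54) ≈ 68.537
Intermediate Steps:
Function('M')(I) = Add(-2, Mul(2, I)) (Function('M')(I) = Add(-2, Mul(Add(4, -2), I)) = Add(-2, Mul(2, I)))
Function('C')(s) = Add(Rational(38, 3), Mul(Rational(1, 3), s)) (Function('C')(s) = Mul(Rational(-1, 3), Add(-38, Mul(-1, s))) = Add(Rational(38, 3), Mul(Rational(1, 3), s)))
Add(Function('M')(29), Function('C')(Mul(Add(7, 0), Pow(Add(1, -19), -1)))) = Add(Add(-2, Mul(2, 29)), Add(Rational(38, 3), Mul(Rational(1, 3), Mul(Add(7, 0), Pow(Add(1, -19), -1))))) = Add(Add(-2, 58), Add(Rational(38, 3), Mul(Rational(1, 3), Mul(7, Pow(-18, -1))))) = Add(56, Add(Rational(38, 3), Mul(Rational(1, 3), Mul(7, Rational(-1, 18))))) = Add(56, Add(Rational(38, 3), Mul(Rational(1, 3), Rational(-7, 18)))) = Add(56, Add(Rational(38, 3), Rational(-7, 54))) = Add(56, Rational(677, 54)) = Rational(3701, 54)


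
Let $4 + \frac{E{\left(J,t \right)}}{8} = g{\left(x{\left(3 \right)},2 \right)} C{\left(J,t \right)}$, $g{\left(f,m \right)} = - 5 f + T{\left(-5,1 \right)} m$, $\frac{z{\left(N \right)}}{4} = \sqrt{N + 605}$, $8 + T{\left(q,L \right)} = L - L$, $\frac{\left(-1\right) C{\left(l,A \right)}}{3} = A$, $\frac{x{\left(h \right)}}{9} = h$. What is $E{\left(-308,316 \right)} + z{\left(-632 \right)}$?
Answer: $1145152 + 12 i \sqrt{3} \approx 1.1452 \cdot 10^{6} + 20.785 i$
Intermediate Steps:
$x{\left(h \right)} = 9 h$
$C{\left(l,A \right)} = - 3 A$
$T{\left(q,L \right)} = -8$ ($T{\left(q,L \right)} = -8 + \left(L - L\right) = -8 + 0 = -8$)
$z{\left(N \right)} = 4 \sqrt{605 + N}$ ($z{\left(N \right)} = 4 \sqrt{N + 605} = 4 \sqrt{605 + N}$)
$g{\left(f,m \right)} = - 8 m - 5 f$ ($g{\left(f,m \right)} = - 5 f - 8 m = - 8 m - 5 f$)
$E{\left(J,t \right)} = -32 + 3624 t$ ($E{\left(J,t \right)} = -32 + 8 \left(\left(-8\right) 2 - 5 \cdot 9 \cdot 3\right) \left(- 3 t\right) = -32 + 8 \left(-16 - 135\right) \left(- 3 t\right) = -32 + 8 \left(- 151 \left(- 3 t\right)\right) = -32 + 8 \cdot 453 t = -32 + 3624 t$)
$E{\left(-308,316 \right)} + z{\left(-632 \right)} = \left(-32 + 3624 \cdot 316\right) + 4 \sqrt{605 - 632} = \left(-32 + 1145184\right) + 4 \sqrt{-27} = 1145152 + 4 \cdot 3 i \sqrt{3} = 1145152 + 12 i \sqrt{3}$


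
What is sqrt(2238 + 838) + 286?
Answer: 286 + 2*sqrt(769) ≈ 341.46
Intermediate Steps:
sqrt(2238 + 838) + 286 = sqrt(3076) + 286 = 2*sqrt(769) + 286 = 286 + 2*sqrt(769)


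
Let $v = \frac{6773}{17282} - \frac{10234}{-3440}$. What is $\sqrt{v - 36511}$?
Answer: $\frac{i \sqrt{1090364438189410}}{172820} \approx 191.07 i$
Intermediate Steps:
$v = \frac{1163739}{345640}$ ($v = 6773 \cdot \frac{1}{17282} - - \frac{119}{40} = \frac{6773}{17282} + \frac{119}{40} = \frac{1163739}{345640} \approx 3.3669$)
$\sqrt{v - 36511} = \sqrt{\frac{1163739}{345640} - 36511} = \sqrt{- \frac{12618498301}{345640}} = \frac{i \sqrt{1090364438189410}}{172820}$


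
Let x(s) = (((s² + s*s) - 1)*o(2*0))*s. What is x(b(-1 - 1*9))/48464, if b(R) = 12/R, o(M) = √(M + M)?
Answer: 0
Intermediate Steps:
o(M) = √2*√M (o(M) = √(2*M) = √2*√M)
x(s) = 0 (x(s) = (((s² + s*s) - 1)*(√2*√(2*0)))*s = (((s² + s²) - 1)*(√2*√0))*s = ((2*s² - 1)*(√2*0))*s = ((-1 + 2*s²)*0)*s = 0*s = 0)
x(b(-1 - 1*9))/48464 = 0/48464 = 0*(1/48464) = 0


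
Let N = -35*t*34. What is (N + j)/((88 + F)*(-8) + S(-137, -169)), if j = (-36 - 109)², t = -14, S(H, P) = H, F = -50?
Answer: -37685/441 ≈ -85.453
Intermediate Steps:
N = 16660 (N = -35*(-14)*34 = 490*34 = 16660)
j = 21025 (j = (-145)² = 21025)
(N + j)/((88 + F)*(-8) + S(-137, -169)) = (16660 + 21025)/((88 - 50)*(-8) - 137) = 37685/(38*(-8) - 137) = 37685/(-304 - 137) = 37685/(-441) = 37685*(-1/441) = -37685/441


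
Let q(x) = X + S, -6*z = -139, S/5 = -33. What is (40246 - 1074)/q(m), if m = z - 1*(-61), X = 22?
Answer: -39172/143 ≈ -273.93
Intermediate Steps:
S = -165 (S = 5*(-33) = -165)
z = 139/6 (z = -⅙*(-139) = 139/6 ≈ 23.167)
m = 505/6 (m = 139/6 - 1*(-61) = 139/6 + 61 = 505/6 ≈ 84.167)
q(x) = -143 (q(x) = 22 - 165 = -143)
(40246 - 1074)/q(m) = (40246 - 1074)/(-143) = 39172*(-1/143) = -39172/143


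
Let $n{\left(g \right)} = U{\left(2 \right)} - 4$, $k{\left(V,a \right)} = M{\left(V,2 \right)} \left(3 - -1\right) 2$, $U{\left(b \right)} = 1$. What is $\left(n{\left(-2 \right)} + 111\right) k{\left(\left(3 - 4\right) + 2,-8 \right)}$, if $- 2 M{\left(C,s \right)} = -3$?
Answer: $1296$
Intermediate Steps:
$M{\left(C,s \right)} = \frac{3}{2}$ ($M{\left(C,s \right)} = \left(- \frac{1}{2}\right) \left(-3\right) = \frac{3}{2}$)
$k{\left(V,a \right)} = 12$ ($k{\left(V,a \right)} = \frac{3 \left(3 - -1\right)}{2} \cdot 2 = \frac{3 \left(3 + 1\right)}{2} \cdot 2 = \frac{3}{2} \cdot 4 \cdot 2 = 6 \cdot 2 = 12$)
$n{\left(g \right)} = -3$ ($n{\left(g \right)} = 1 - 4 = -3$)
$\left(n{\left(-2 \right)} + 111\right) k{\left(\left(3 - 4\right) + 2,-8 \right)} = \left(-3 + 111\right) 12 = 108 \cdot 12 = 1296$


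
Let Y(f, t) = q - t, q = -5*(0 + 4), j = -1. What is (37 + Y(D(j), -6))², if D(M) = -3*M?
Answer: 529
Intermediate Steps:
q = -20 (q = -5*4 = -20)
Y(f, t) = -20 - t
(37 + Y(D(j), -6))² = (37 + (-20 - 1*(-6)))² = (37 + (-20 + 6))² = (37 - 14)² = 23² = 529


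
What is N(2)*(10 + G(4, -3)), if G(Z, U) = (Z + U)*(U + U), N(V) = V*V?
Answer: 16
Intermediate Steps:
N(V) = V²
G(Z, U) = 2*U*(U + Z) (G(Z, U) = (U + Z)*(2*U) = 2*U*(U + Z))
N(2)*(10 + G(4, -3)) = 2²*(10 + 2*(-3)*(-3 + 4)) = 4*(10 + 2*(-3)*1) = 4*(10 - 6) = 4*4 = 16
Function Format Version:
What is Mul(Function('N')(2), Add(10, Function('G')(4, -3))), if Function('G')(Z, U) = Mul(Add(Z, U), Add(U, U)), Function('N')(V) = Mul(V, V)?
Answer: 16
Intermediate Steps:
Function('N')(V) = Pow(V, 2)
Function('G')(Z, U) = Mul(2, U, Add(U, Z)) (Function('G')(Z, U) = Mul(Add(U, Z), Mul(2, U)) = Mul(2, U, Add(U, Z)))
Mul(Function('N')(2), Add(10, Function('G')(4, -3))) = Mul(Pow(2, 2), Add(10, Mul(2, -3, Add(-3, 4)))) = Mul(4, Add(10, Mul(2, -3, 1))) = Mul(4, Add(10, -6)) = Mul(4, 4) = 16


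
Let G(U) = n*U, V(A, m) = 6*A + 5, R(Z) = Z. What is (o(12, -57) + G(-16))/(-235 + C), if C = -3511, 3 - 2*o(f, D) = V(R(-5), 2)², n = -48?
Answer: -457/3746 ≈ -0.12200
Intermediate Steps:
V(A, m) = 5 + 6*A
o(f, D) = -311 (o(f, D) = 3/2 - (5 + 6*(-5))²/2 = 3/2 - (5 - 30)²/2 = 3/2 - ½*(-25)² = 3/2 - ½*625 = 3/2 - 625/2 = -311)
G(U) = -48*U
(o(12, -57) + G(-16))/(-235 + C) = (-311 - 48*(-16))/(-235 - 3511) = (-311 + 768)/(-3746) = 457*(-1/3746) = -457/3746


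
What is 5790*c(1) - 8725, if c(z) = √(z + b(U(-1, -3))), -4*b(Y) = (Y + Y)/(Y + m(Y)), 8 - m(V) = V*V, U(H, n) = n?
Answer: -8725 + 2895*√10/2 ≈ -4147.6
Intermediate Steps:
m(V) = 8 - V² (m(V) = 8 - V*V = 8 - V²)
b(Y) = -Y/(2*(8 + Y - Y²)) (b(Y) = -(Y + Y)/(4*(Y + (8 - Y²))) = -2*Y/(4*(8 + Y - Y²)) = -Y/(2*(8 + Y - Y²)))
c(z) = √(-3/8 + z) (c(z) = √(z + (½)*(-3)/(-8 + (-3)² - 1*(-3))) = √(z + (½)*(-3)/(-8 + 9 + 3)) = √(z + (½)*(-3)/4) = √(z + (½)*(-3)*(¼)) = √(z - 3/8) = √(-3/8 + z))
5790*c(1) - 8725 = 5790*(√(-6 + 16*1)/4) - 8725 = 5790*(√(-6 + 16)/4) - 8725 = 5790*(√10/4) - 8725 = 2895*√10/2 - 8725 = -8725 + 2895*√10/2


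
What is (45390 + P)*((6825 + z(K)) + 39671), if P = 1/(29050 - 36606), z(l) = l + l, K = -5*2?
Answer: 3984931702341/1889 ≈ 2.1095e+9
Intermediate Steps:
K = -10
z(l) = 2*l
P = -1/7556 (P = 1/(-7556) = -1/7556 ≈ -0.00013235)
(45390 + P)*((6825 + z(K)) + 39671) = (45390 - 1/7556)*((6825 + 2*(-10)) + 39671) = 342966839*((6825 - 20) + 39671)/7556 = 342966839*(6805 + 39671)/7556 = (342966839/7556)*46476 = 3984931702341/1889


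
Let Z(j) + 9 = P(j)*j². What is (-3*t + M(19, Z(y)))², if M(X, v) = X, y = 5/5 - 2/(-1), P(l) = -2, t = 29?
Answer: 4624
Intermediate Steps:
y = 3 (y = 5*(⅕) - 2*(-1) = 1 + 2 = 3)
Z(j) = -9 - 2*j²
(-3*t + M(19, Z(y)))² = (-3*29 + 19)² = (-87 + 19)² = (-68)² = 4624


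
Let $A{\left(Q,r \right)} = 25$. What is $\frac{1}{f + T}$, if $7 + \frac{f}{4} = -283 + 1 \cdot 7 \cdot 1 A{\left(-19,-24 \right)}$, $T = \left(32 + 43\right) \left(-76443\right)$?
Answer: $- \frac{1}{5733685} \approx -1.7441 \cdot 10^{-7}$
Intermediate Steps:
$T = -5733225$ ($T = 75 \left(-76443\right) = -5733225$)
$f = -460$ ($f = -28 + 4 \left(-283 + 1 \cdot 7 \cdot 1 \cdot 25\right) = -28 + 4 \left(-283 + 7 \cdot 1 \cdot 25\right) = -28 + 4 \left(-283 + 7 \cdot 25\right) = -28 + 4 \left(-283 + 175\right) = -28 + 4 \left(-108\right) = -28 - 432 = -460$)
$\frac{1}{f + T} = \frac{1}{-460 - 5733225} = \frac{1}{-5733685} = - \frac{1}{5733685}$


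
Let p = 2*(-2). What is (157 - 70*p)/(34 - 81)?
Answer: -437/47 ≈ -9.2979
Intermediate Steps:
p = -4
(157 - 70*p)/(34 - 81) = (157 - 70*(-4))/(34 - 81) = (157 + 280)/(-47) = 437*(-1/47) = -437/47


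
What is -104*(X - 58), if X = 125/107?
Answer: 632424/107 ≈ 5910.5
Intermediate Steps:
X = 125/107 (X = 125*(1/107) = 125/107 ≈ 1.1682)
-104*(X - 58) = -104*(125/107 - 58) = -104*(-6081/107) = 632424/107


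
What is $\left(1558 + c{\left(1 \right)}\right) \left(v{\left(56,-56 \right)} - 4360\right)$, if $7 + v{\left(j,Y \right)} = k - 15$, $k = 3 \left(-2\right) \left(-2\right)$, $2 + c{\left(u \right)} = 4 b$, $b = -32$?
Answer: $-6240360$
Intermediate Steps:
$c{\left(u \right)} = -130$ ($c{\left(u \right)} = -2 + 4 \left(-32\right) = -2 - 128 = -130$)
$k = 12$ ($k = \left(-6\right) \left(-2\right) = 12$)
$v{\left(j,Y \right)} = -10$ ($v{\left(j,Y \right)} = -7 + \left(12 - 15\right) = -7 - 3 = -10$)
$\left(1558 + c{\left(1 \right)}\right) \left(v{\left(56,-56 \right)} - 4360\right) = \left(1558 - 130\right) \left(-10 - 4360\right) = 1428 \left(-4370\right) = -6240360$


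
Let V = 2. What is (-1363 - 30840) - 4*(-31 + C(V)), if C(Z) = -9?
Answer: -32043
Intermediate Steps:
(-1363 - 30840) - 4*(-31 + C(V)) = (-1363 - 30840) - 4*(-31 - 9) = -32203 - 4*(-40) = -32203 + 160 = -32043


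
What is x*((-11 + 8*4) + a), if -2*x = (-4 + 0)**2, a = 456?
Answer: -3816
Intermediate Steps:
x = -8 (x = -(-4 + 0)**2/2 = -1/2*(-4)**2 = -1/2*16 = -8)
x*((-11 + 8*4) + a) = -8*((-11 + 8*4) + 456) = -8*((-11 + 32) + 456) = -8*(21 + 456) = -8*477 = -3816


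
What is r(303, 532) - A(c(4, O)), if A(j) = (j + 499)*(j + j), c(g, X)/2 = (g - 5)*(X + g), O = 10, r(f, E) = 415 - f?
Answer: 26488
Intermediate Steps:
c(g, X) = 2*(-5 + g)*(X + g) (c(g, X) = 2*((g - 5)*(X + g)) = 2*((-5 + g)*(X + g)) = 2*(-5 + g)*(X + g))
A(j) = 2*j*(499 + j) (A(j) = (499 + j)*(2*j) = 2*j*(499 + j))
r(303, 532) - A(c(4, O)) = (415 - 1*303) - 2*(-10*10 - 10*4 + 2*4**2 + 2*10*4)*(499 + (-10*10 - 10*4 + 2*4**2 + 2*10*4)) = (415 - 303) - 2*(-100 - 40 + 2*16 + 80)*(499 + (-100 - 40 + 2*16 + 80)) = 112 - 2*(-100 - 40 + 32 + 80)*(499 + (-100 - 40 + 32 + 80)) = 112 - 2*(-28)*(499 - 28) = 112 - 2*(-28)*471 = 112 - 1*(-26376) = 112 + 26376 = 26488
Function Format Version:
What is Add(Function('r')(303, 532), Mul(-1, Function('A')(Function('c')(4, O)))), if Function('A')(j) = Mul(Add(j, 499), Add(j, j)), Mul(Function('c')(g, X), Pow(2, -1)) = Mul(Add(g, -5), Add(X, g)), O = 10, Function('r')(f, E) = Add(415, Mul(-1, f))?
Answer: 26488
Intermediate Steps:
Function('c')(g, X) = Mul(2, Add(-5, g), Add(X, g)) (Function('c')(g, X) = Mul(2, Mul(Add(g, -5), Add(X, g))) = Mul(2, Mul(Add(-5, g), Add(X, g))) = Mul(2, Add(-5, g), Add(X, g)))
Function('A')(j) = Mul(2, j, Add(499, j)) (Function('A')(j) = Mul(Add(499, j), Mul(2, j)) = Mul(2, j, Add(499, j)))
Add(Function('r')(303, 532), Mul(-1, Function('A')(Function('c')(4, O)))) = Add(Add(415, Mul(-1, 303)), Mul(-1, Mul(2, Add(Mul(-10, 10), Mul(-10, 4), Mul(2, Pow(4, 2)), Mul(2, 10, 4)), Add(499, Add(Mul(-10, 10), Mul(-10, 4), Mul(2, Pow(4, 2)), Mul(2, 10, 4)))))) = Add(Add(415, -303), Mul(-1, Mul(2, Add(-100, -40, Mul(2, 16), 80), Add(499, Add(-100, -40, Mul(2, 16), 80))))) = Add(112, Mul(-1, Mul(2, Add(-100, -40, 32, 80), Add(499, Add(-100, -40, 32, 80))))) = Add(112, Mul(-1, Mul(2, -28, Add(499, -28)))) = Add(112, Mul(-1, Mul(2, -28, 471))) = Add(112, Mul(-1, -26376)) = Add(112, 26376) = 26488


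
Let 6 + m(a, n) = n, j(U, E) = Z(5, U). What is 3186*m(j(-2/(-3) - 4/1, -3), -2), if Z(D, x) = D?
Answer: -25488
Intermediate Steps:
j(U, E) = 5
m(a, n) = -6 + n
3186*m(j(-2/(-3) - 4/1, -3), -2) = 3186*(-6 - 2) = 3186*(-8) = -25488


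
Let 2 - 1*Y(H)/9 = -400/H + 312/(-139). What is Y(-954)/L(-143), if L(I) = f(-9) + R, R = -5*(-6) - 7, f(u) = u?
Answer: 126815/51569 ≈ 2.4591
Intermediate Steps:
Y(H) = 5310/139 + 3600/H (Y(H) = 18 - 9*(-400/H + 312/(-139)) = 18 - 9*(-400/H + 312*(-1/139)) = 18 - 9*(-400/H - 312/139) = 18 - 9*(-312/139 - 400/H) = 18 + (2808/139 + 3600/H) = 5310/139 + 3600/H)
R = 23 (R = 30 - 7 = 23)
L(I) = 14 (L(I) = -9 + 23 = 14)
Y(-954)/L(-143) = (5310/139 + 3600/(-954))/14 = (5310/139 + 3600*(-1/954))*(1/14) = (5310/139 - 200/53)*(1/14) = (253630/7367)*(1/14) = 126815/51569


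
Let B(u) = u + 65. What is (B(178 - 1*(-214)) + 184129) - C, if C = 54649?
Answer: 129937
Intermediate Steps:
B(u) = 65 + u
(B(178 - 1*(-214)) + 184129) - C = ((65 + (178 - 1*(-214))) + 184129) - 1*54649 = ((65 + (178 + 214)) + 184129) - 54649 = ((65 + 392) + 184129) - 54649 = (457 + 184129) - 54649 = 184586 - 54649 = 129937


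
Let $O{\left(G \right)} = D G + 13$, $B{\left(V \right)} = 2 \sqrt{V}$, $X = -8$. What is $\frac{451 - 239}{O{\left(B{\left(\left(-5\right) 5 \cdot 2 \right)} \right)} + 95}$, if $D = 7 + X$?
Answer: $\frac{2862}{1483} + \frac{265 i \sqrt{2}}{1483} \approx 1.9299 + 0.25271 i$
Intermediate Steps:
$D = -1$ ($D = 7 - 8 = -1$)
$O{\left(G \right)} = 13 - G$ ($O{\left(G \right)} = - G + 13 = 13 - G$)
$\frac{451 - 239}{O{\left(B{\left(\left(-5\right) 5 \cdot 2 \right)} \right)} + 95} = \frac{451 - 239}{\left(13 - 2 \sqrt{\left(-5\right) 5 \cdot 2}\right) + 95} = \frac{212}{\left(13 - 2 \sqrt{\left(-25\right) 2}\right) + 95} = \frac{212}{\left(13 - 2 \sqrt{-50}\right) + 95} = \frac{212}{\left(13 - 2 \cdot 5 i \sqrt{2}\right) + 95} = \frac{212}{\left(13 - 10 i \sqrt{2}\right) + 95} = \frac{212}{108 - 10 i \sqrt{2}}$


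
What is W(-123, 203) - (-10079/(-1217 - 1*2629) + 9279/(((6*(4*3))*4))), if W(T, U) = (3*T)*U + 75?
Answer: -4607005829/61536 ≈ -74867.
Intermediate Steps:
W(T, U) = 75 + 3*T*U (W(T, U) = 3*T*U + 75 = 75 + 3*T*U)
W(-123, 203) - (-10079/(-1217 - 1*2629) + 9279/(((6*(4*3))*4))) = (75 + 3*(-123)*203) - (-10079/(-1217 - 1*2629) + 9279/(((6*(4*3))*4))) = (75 - 74907) - (-10079/(-1217 - 2629) + 9279/(((6*12)*4))) = -74832 - (-10079/(-3846) + 9279/((72*4))) = -74832 - (-10079*(-1/3846) + 9279/288) = -74832 - (10079/3846 + 9279*(1/288)) = -74832 - (10079/3846 + 1031/32) = -74832 - 1*2143877/61536 = -74832 - 2143877/61536 = -4607005829/61536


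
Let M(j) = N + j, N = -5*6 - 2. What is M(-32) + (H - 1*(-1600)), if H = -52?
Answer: 1484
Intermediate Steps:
N = -32 (N = -30 - 2 = -32)
M(j) = -32 + j
M(-32) + (H - 1*(-1600)) = (-32 - 32) + (-52 - 1*(-1600)) = -64 + (-52 + 1600) = -64 + 1548 = 1484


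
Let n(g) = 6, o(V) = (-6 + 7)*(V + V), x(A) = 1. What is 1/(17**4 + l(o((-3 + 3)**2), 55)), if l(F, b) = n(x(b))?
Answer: 1/83527 ≈ 1.1972e-5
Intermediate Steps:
o(V) = 2*V (o(V) = 1*(2*V) = 2*V)
l(F, b) = 6
1/(17**4 + l(o((-3 + 3)**2), 55)) = 1/(17**4 + 6) = 1/(83521 + 6) = 1/83527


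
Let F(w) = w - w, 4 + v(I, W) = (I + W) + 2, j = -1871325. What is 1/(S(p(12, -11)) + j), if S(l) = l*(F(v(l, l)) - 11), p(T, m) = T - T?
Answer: -1/1871325 ≈ -5.3438e-7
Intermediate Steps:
p(T, m) = 0
v(I, W) = -2 + I + W (v(I, W) = -4 + ((I + W) + 2) = -4 + (2 + I + W) = -2 + I + W)
F(w) = 0
S(l) = -11*l (S(l) = l*(0 - 11) = l*(-11) = -11*l)
1/(S(p(12, -11)) + j) = 1/(-11*0 - 1871325) = 1/(0 - 1871325) = 1/(-1871325) = -1/1871325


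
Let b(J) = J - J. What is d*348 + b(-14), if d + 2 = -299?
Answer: -104748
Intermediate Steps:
b(J) = 0
d = -301 (d = -2 - 299 = -301)
d*348 + b(-14) = -301*348 + 0 = -104748 + 0 = -104748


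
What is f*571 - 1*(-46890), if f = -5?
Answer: 44035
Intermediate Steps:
f*571 - 1*(-46890) = -5*571 - 1*(-46890) = -2855 + 46890 = 44035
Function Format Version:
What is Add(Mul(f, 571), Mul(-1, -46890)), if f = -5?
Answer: 44035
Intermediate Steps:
Add(Mul(f, 571), Mul(-1, -46890)) = Add(Mul(-5, 571), Mul(-1, -46890)) = Add(-2855, 46890) = 44035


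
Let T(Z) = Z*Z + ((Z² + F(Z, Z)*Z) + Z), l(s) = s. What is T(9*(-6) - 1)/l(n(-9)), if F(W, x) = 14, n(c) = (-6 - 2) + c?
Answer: -5225/17 ≈ -307.35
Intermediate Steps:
n(c) = -8 + c
T(Z) = 2*Z² + 15*Z (T(Z) = Z*Z + ((Z² + 14*Z) + Z) = Z² + (Z² + 15*Z) = 2*Z² + 15*Z)
T(9*(-6) - 1)/l(n(-9)) = ((9*(-6) - 1)*(15 + 2*(9*(-6) - 1)))/(-8 - 9) = ((-54 - 1)*(15 + 2*(-54 - 1)))/(-17) = -55*(15 + 2*(-55))*(-1/17) = -55*(15 - 110)*(-1/17) = -55*(-95)*(-1/17) = 5225*(-1/17) = -5225/17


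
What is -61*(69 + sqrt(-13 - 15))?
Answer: -4209 - 122*I*sqrt(7) ≈ -4209.0 - 322.78*I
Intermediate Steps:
-61*(69 + sqrt(-13 - 15)) = -61*(69 + sqrt(-28)) = -61*(69 + 2*I*sqrt(7)) = -4209 - 122*I*sqrt(7)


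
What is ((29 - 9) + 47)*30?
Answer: 2010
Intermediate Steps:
((29 - 9) + 47)*30 = (20 + 47)*30 = 67*30 = 2010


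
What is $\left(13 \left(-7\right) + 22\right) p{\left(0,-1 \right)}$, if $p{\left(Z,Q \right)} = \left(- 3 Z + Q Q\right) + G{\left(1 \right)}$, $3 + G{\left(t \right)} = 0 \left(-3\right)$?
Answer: $138$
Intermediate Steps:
$G{\left(t \right)} = -3$ ($G{\left(t \right)} = -3 + 0 \left(-3\right) = -3 + 0 = -3$)
$p{\left(Z,Q \right)} = -3 + Q^{2} - 3 Z$ ($p{\left(Z,Q \right)} = \left(- 3 Z + Q Q\right) - 3 = \left(- 3 Z + Q^{2}\right) - 3 = \left(Q^{2} - 3 Z\right) - 3 = -3 + Q^{2} - 3 Z$)
$\left(13 \left(-7\right) + 22\right) p{\left(0,-1 \right)} = \left(13 \left(-7\right) + 22\right) \left(-3 + \left(-1\right)^{2} - 0\right) = \left(-91 + 22\right) \left(-3 + 1 + 0\right) = \left(-69\right) \left(-2\right) = 138$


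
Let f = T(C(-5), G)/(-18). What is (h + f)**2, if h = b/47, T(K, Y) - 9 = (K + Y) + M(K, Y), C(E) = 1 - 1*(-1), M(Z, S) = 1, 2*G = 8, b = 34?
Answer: 4900/178929 ≈ 0.027385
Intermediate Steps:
G = 4 (G = (1/2)*8 = 4)
C(E) = 2 (C(E) = 1 + 1 = 2)
T(K, Y) = 10 + K + Y (T(K, Y) = 9 + ((K + Y) + 1) = 9 + (1 + K + Y) = 10 + K + Y)
f = -8/9 (f = (10 + 2 + 4)/(-18) = 16*(-1/18) = -8/9 ≈ -0.88889)
h = 34/47 ≈ 0.72340
(h + f)**2 = (34/47 - 8/9)**2 = (-70/423)**2 = 4900/178929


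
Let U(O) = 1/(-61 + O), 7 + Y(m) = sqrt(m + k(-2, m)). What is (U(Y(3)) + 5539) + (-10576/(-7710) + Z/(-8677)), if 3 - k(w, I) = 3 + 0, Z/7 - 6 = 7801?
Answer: 855408817693886/154571687535 - sqrt(3)/4621 ≈ 5534.1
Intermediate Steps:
Z = 54649 (Z = 42 + 7*7801 = 42 + 54607 = 54649)
k(w, I) = 0 (k(w, I) = 3 - (3 + 0) = 3 - 1*3 = 3 - 3 = 0)
Y(m) = -7 + sqrt(m) (Y(m) = -7 + sqrt(m + 0) = -7 + sqrt(m))
(U(Y(3)) + 5539) + (-10576/(-7710) + Z/(-8677)) = (1/(-61 + (-7 + sqrt(3))) + 5539) + (-10576/(-7710) + 54649/(-8677)) = (1/(-68 + sqrt(3)) + 5539) + (-10576*(-1/7710) + 54649*(-1/8677)) = (5539 + 1/(-68 + sqrt(3))) + (5288/3855 - 54649/8677) = (5539 + 1/(-68 + sqrt(3))) - 164787919/33449835 = 185113848146/33449835 + 1/(-68 + sqrt(3))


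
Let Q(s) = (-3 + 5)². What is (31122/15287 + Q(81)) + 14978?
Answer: 229060956/15287 ≈ 14984.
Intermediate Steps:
Q(s) = 4 (Q(s) = 2² = 4)
(31122/15287 + Q(81)) + 14978 = (31122/15287 + 4) + 14978 = 92270/15287 + 14978 = 229060956/15287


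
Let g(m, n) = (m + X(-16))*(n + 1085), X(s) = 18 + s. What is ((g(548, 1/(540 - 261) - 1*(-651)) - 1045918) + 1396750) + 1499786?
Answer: 782712172/279 ≈ 2.8054e+6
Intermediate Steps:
g(m, n) = (2 + m)*(1085 + n) (g(m, n) = (m + (18 - 16))*(n + 1085) = (m + 2)*(1085 + n) = (2 + m)*(1085 + n))
((g(548, 1/(540 - 261) - 1*(-651)) - 1045918) + 1396750) + 1499786 = (((2170 + 2*(1/(540 - 261) - 1*(-651)) + 1085*548 + 548*(1/(540 - 261) - 1*(-651))) - 1045918) + 1396750) + 1499786 = (((2170 + 2*(1/279 + 651) + 594580 + 548*(1/279 + 651)) - 1045918) + 1396750) + 1499786 = (((2170 + 2*(181630/279) + 594580 + 548*(181630/279)) - 1045918) + 1396750) + 1499786 = (((2170 + 363260/279 + 594580 + 99533240/279) - 1045918) + 1396750) + 1499786 = ((266389750/279 - 1045918) + 1396750) + 1499786 = (-25421372/279 + 1396750) + 1499786 = 364271878/279 + 1499786 = 782712172/279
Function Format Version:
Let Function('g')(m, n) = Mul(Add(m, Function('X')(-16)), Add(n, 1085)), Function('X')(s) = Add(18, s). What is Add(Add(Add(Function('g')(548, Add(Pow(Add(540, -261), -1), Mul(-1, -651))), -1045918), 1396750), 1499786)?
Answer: Rational(782712172, 279) ≈ 2.8054e+6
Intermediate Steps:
Function('g')(m, n) = Mul(Add(2, m), Add(1085, n)) (Function('g')(m, n) = Mul(Add(m, Add(18, -16)), Add(n, 1085)) = Mul(Add(m, 2), Add(1085, n)) = Mul(Add(2, m), Add(1085, n)))
Add(Add(Add(Function('g')(548, Add(Pow(Add(540, -261), -1), Mul(-1, -651))), -1045918), 1396750), 1499786) = Add(Add(Add(Add(2170, Mul(2, Add(Pow(Add(540, -261), -1), Mul(-1, -651))), Mul(1085, 548), Mul(548, Add(Pow(Add(540, -261), -1), Mul(-1, -651)))), -1045918), 1396750), 1499786) = Add(Add(Add(Add(2170, Mul(2, Add(Pow(279, -1), 651)), 594580, Mul(548, Add(Pow(279, -1), 651))), -1045918), 1396750), 1499786) = Add(Add(Add(Add(2170, Mul(2, Add(Rational(1, 279), 651)), 594580, Mul(548, Add(Rational(1, 279), 651))), -1045918), 1396750), 1499786) = Add(Add(Add(Add(2170, Mul(2, Rational(181630, 279)), 594580, Mul(548, Rational(181630, 279))), -1045918), 1396750), 1499786) = Add(Add(Add(Add(2170, Rational(363260, 279), 594580, Rational(99533240, 279)), -1045918), 1396750), 1499786) = Add(Add(Add(Rational(266389750, 279), -1045918), 1396750), 1499786) = Add(Add(Rational(-25421372, 279), 1396750), 1499786) = Add(Rational(364271878, 279), 1499786) = Rational(782712172, 279)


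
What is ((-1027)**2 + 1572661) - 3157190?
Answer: -529800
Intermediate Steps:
((-1027)**2 + 1572661) - 3157190 = (1054729 + 1572661) - 3157190 = 2627390 - 3157190 = -529800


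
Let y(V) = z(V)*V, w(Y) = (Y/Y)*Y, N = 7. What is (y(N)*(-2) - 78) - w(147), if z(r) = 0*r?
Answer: -225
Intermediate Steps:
z(r) = 0
w(Y) = Y (w(Y) = 1*Y = Y)
y(V) = 0 (y(V) = 0*V = 0)
(y(N)*(-2) - 78) - w(147) = (0*(-2) - 78) - 1*147 = (0 - 78) - 147 = -78 - 147 = -225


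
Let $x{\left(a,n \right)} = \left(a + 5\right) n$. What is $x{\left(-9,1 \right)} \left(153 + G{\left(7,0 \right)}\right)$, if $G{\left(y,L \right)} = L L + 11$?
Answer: $-656$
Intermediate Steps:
$G{\left(y,L \right)} = 11 + L^{2}$ ($G{\left(y,L \right)} = L^{2} + 11 = 11 + L^{2}$)
$x{\left(a,n \right)} = n \left(5 + a\right)$ ($x{\left(a,n \right)} = \left(5 + a\right) n = n \left(5 + a\right)$)
$x{\left(-9,1 \right)} \left(153 + G{\left(7,0 \right)}\right) = 1 \left(5 - 9\right) \left(153 + \left(11 + 0^{2}\right)\right) = 1 \left(-4\right) \left(153 + \left(11 + 0\right)\right) = - 4 \left(153 + 11\right) = \left(-4\right) 164 = -656$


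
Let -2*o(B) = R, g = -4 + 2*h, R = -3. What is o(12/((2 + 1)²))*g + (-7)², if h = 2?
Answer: 49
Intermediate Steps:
g = 0 (g = -4 + 2*2 = -4 + 4 = 0)
o(B) = 3/2 (o(B) = -½*(-3) = 3/2)
o(12/((2 + 1)²))*g + (-7)² = (3/2)*0 + (-7)² = 0 + 49 = 49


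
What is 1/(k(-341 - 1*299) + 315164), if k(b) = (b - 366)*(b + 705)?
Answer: 1/249774 ≈ 4.0036e-6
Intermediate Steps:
k(b) = (-366 + b)*(705 + b)
1/(k(-341 - 1*299) + 315164) = 1/((-258030 + (-341 - 1*299)² + 339*(-341 - 1*299)) + 315164) = 1/((-258030 + (-341 - 299)² + 339*(-341 - 299)) + 315164) = 1/((-258030 + (-640)² + 339*(-640)) + 315164) = 1/((-258030 + 409600 - 216960) + 315164) = 1/(-65390 + 315164) = 1/249774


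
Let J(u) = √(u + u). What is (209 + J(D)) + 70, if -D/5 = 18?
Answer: 279 + 6*I*√5 ≈ 279.0 + 13.416*I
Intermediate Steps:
D = -90 (D = -5*18 = -90)
J(u) = √2*√u (J(u) = √(2*u) = √2*√u)
(209 + J(D)) + 70 = (209 + √2*√(-90)) + 70 = (209 + √2*(3*I*√10)) + 70 = (209 + 6*I*√5) + 70 = 279 + 6*I*√5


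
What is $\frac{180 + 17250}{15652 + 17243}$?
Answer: $\frac{1162}{2193} \approx 0.52987$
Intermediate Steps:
$\frac{180 + 17250}{15652 + 17243} = \frac{17430}{32895} = 17430 \cdot \frac{1}{32895} = \frac{1162}{2193}$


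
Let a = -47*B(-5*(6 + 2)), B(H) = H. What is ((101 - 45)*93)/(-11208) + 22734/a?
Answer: 5104409/438980 ≈ 11.628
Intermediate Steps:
a = 1880 (a = -(-235)*(6 + 2) = -(-235)*8 = -47*(-40) = 1880)
((101 - 45)*93)/(-11208) + 22734/a = ((101 - 45)*93)/(-11208) + 22734/1880 = (56*93)*(-1/11208) + 22734*(1/1880) = 5208*(-1/11208) + 11367/940 = -217/467 + 11367/940 = 5104409/438980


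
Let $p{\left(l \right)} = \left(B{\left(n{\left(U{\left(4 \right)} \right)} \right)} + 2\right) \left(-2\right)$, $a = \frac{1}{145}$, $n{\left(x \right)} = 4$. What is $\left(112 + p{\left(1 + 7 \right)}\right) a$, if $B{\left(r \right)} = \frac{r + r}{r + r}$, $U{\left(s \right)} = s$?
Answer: $\frac{106}{145} \approx 0.73103$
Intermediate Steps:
$B{\left(r \right)} = 1$ ($B{\left(r \right)} = \frac{2 r}{2 r} = 2 r \frac{1}{2 r} = 1$)
$a = \frac{1}{145} \approx 0.0068966$
$p{\left(l \right)} = -6$ ($p{\left(l \right)} = \left(1 + 2\right) \left(-2\right) = 3 \left(-2\right) = -6$)
$\left(112 + p{\left(1 + 7 \right)}\right) a = \left(112 - 6\right) \frac{1}{145} = 106 \cdot \frac{1}{145} = \frac{106}{145}$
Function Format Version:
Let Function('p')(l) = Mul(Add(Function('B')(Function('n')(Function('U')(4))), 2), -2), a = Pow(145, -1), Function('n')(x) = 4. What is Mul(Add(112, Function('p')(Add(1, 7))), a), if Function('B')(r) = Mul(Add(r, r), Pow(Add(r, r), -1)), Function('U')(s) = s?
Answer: Rational(106, 145) ≈ 0.73103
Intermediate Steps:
Function('B')(r) = 1 (Function('B')(r) = Mul(Mul(2, r), Pow(Mul(2, r), -1)) = Mul(Mul(2, r), Mul(Rational(1, 2), Pow(r, -1))) = 1)
a = Rational(1, 145) ≈ 0.0068966
Function('p')(l) = -6 (Function('p')(l) = Mul(Add(1, 2), -2) = Mul(3, -2) = -6)
Mul(Add(112, Function('p')(Add(1, 7))), a) = Mul(Add(112, -6), Rational(1, 145)) = Mul(106, Rational(1, 145)) = Rational(106, 145)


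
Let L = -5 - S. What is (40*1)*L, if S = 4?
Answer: -360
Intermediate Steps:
L = -9 (L = -5 - 1*4 = -5 - 4 = -9)
(40*1)*L = (40*1)*(-9) = 40*(-9) = -360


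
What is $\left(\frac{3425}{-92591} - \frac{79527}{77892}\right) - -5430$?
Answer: $\frac{13051354269801}{2404032724} \approx 5428.9$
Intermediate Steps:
$\left(\frac{3425}{-92591} - \frac{79527}{77892}\right) - -5430 = \left(3425 \left(- \frac{1}{92591}\right) - \frac{26509}{25964}\right) + 5430 = \left(- \frac{3425}{92591} - \frac{26509}{25964}\right) + 5430 = - \frac{2543421519}{2404032724} + 5430 = \frac{13051354269801}{2404032724}$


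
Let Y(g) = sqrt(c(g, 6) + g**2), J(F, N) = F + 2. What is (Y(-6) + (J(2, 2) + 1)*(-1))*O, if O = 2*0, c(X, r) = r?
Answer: 0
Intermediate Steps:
O = 0
J(F, N) = 2 + F
Y(g) = sqrt(6 + g**2)
(Y(-6) + (J(2, 2) + 1)*(-1))*O = (sqrt(6 + (-6)**2) + ((2 + 2) + 1)*(-1))*0 = (sqrt(6 + 36) + (4 + 1)*(-1))*0 = (sqrt(42) + 5*(-1))*0 = (sqrt(42) - 5)*0 = (-5 + sqrt(42))*0 = 0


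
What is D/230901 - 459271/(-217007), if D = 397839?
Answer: 64126660348/16702377769 ≈ 3.8394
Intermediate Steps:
D/230901 - 459271/(-217007) = 397839/230901 - 459271/(-217007) = 397839*(1/230901) - 459271*(-1/217007) = 132613/76967 + 459271/217007 = 64126660348/16702377769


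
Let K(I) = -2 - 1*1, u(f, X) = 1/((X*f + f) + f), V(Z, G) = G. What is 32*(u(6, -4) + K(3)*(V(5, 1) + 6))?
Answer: -2024/3 ≈ -674.67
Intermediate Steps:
u(f, X) = 1/(2*f + X*f) (u(f, X) = 1/((f + X*f) + f) = 1/(2*f + X*f))
K(I) = -3 (K(I) = -2 - 1 = -3)
32*(u(6, -4) + K(3)*(V(5, 1) + 6)) = 32*(1/(6*(2 - 4)) - 3*(1 + 6)) = 32*((⅙)/(-2) - 3*7) = 32*((⅙)*(-½) - 21) = 32*(-1/12 - 21) = 32*(-253/12) = -2024/3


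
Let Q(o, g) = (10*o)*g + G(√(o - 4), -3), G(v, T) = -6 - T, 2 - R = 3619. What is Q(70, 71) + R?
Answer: 46080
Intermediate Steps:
R = -3617 (R = 2 - 1*3619 = 2 - 3619 = -3617)
Q(o, g) = -3 + 10*g*o (Q(o, g) = (10*o)*g + (-6 - 1*(-3)) = 10*g*o + (-6 + 3) = 10*g*o - 3 = -3 + 10*g*o)
Q(70, 71) + R = (-3 + 10*71*70) - 3617 = (-3 + 49700) - 3617 = 49697 - 3617 = 46080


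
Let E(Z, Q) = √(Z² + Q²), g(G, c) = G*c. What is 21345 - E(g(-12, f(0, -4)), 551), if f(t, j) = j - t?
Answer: 21345 - √305905 ≈ 20792.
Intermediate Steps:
E(Z, Q) = √(Q² + Z²)
21345 - E(g(-12, f(0, -4)), 551) = 21345 - √(551² + (-12*(-4 - 1*0))²) = 21345 - √(303601 + (-12*(-4 + 0))²) = 21345 - √(303601 + (-12*(-4))²) = 21345 - √(303601 + 48²) = 21345 - √(303601 + 2304) = 21345 - √305905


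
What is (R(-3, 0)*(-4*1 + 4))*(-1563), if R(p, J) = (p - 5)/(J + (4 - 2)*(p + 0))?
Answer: 0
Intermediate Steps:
R(p, J) = (-5 + p)/(J + 2*p)
(R(-3, 0)*(-4*1 + 4))*(-1563) = (((-5 - 3)/(0 + 2*(-3)))*(-4*1 + 4))*(-1563) = ((-8/(0 - 6))*(-4 + 4))*(-1563) = ((-8/(-6))*0)*(-1563) = (-⅙*(-8)*0)*(-1563) = ((4/3)*0)*(-1563) = 0*(-1563) = 0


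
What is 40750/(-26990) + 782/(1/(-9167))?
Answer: -19348039281/2699 ≈ -7.1686e+6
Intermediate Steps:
40750/(-26990) + 782/(1/(-9167)) = 40750*(-1/26990) + 782/(-1/9167) = -4075/2699 + 782*(-9167) = -4075/2699 - 7168594 = -19348039281/2699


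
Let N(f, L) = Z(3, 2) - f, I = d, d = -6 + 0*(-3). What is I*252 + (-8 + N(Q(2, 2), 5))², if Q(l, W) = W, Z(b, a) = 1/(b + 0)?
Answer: -12767/9 ≈ -1418.6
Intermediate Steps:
d = -6 (d = -6 + 0 = -6)
Z(b, a) = 1/b
I = -6
N(f, L) = ⅓ - f (N(f, L) = 1/3 - f = ⅓ - f)
I*252 + (-8 + N(Q(2, 2), 5))² = -6*252 + (-8 + (⅓ - 1*2))² = -1512 + (-8 + (⅓ - 2))² = -1512 + (-8 - 5/3)² = -1512 + (-29/3)² = -1512 + 841/9 = -12767/9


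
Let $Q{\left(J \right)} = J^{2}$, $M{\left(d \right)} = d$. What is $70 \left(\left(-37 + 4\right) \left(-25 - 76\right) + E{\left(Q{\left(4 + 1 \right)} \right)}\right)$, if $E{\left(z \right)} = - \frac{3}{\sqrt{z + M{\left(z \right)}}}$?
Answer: $233310 - 21 \sqrt{2} \approx 2.3328 \cdot 10^{5}$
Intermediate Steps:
$E{\left(z \right)} = - \frac{3 \sqrt{2}}{2 \sqrt{z}}$ ($E{\left(z \right)} = - \frac{3}{\sqrt{z + z}} = - \frac{3}{\sqrt{2 z}} = - \frac{3}{\sqrt{2} \sqrt{z}} = - 3 \frac{\sqrt{2}}{2 \sqrt{z}} = - \frac{3 \sqrt{2}}{2 \sqrt{z}}$)
$70 \left(\left(-37 + 4\right) \left(-25 - 76\right) + E{\left(Q{\left(4 + 1 \right)} \right)}\right) = 70 \left(\left(-37 + 4\right) \left(-25 - 76\right) - \frac{3 \sqrt{2}}{2 \cdot 5}\right) = 70 \left(\left(-33\right) \left(-101\right) - \frac{3 \sqrt{2}}{2 \cdot 5}\right) = 70 \left(3333 - \frac{3 \sqrt{2}}{2 \cdot 5}\right) = 70 \left(3333 - \frac{3}{2} \sqrt{2} \cdot \frac{1}{5}\right) = 70 \left(3333 - \frac{3 \sqrt{2}}{10}\right) = 233310 - 21 \sqrt{2}$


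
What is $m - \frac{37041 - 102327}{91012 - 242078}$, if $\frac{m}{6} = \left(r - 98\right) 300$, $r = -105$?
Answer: $- \frac{27599790843}{75533} \approx -3.654 \cdot 10^{5}$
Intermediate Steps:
$m = -365400$ ($m = 6 \left(-105 - 98\right) 300 = 6 \left(\left(-203\right) 300\right) = 6 \left(-60900\right) = -365400$)
$m - \frac{37041 - 102327}{91012 - 242078} = -365400 - \frac{37041 - 102327}{91012 - 242078} = -365400 - - \frac{65286}{-151066} = -365400 - \left(-65286\right) \left(- \frac{1}{151066}\right) = -365400 - \frac{32643}{75533} = - \frac{27599790843}{75533}$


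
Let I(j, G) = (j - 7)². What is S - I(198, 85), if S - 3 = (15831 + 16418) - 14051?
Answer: -18280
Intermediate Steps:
I(j, G) = (-7 + j)²
S = 18201 (S = 3 + ((15831 + 16418) - 14051) = 3 + (32249 - 14051) = 3 + 18198 = 18201)
S - I(198, 85) = 18201 - (-7 + 198)² = 18201 - 1*191² = 18201 - 1*36481 = 18201 - 36481 = -18280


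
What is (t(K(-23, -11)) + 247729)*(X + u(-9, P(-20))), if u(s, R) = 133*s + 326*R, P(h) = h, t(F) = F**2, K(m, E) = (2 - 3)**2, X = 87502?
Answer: 19765138050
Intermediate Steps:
K(m, E) = 1 (K(m, E) = (-1)**2 = 1)
(t(K(-23, -11)) + 247729)*(X + u(-9, P(-20))) = (1**2 + 247729)*(87502 + (133*(-9) + 326*(-20))) = (1 + 247729)*(87502 + (-1197 - 6520)) = 247730*(87502 - 7717) = 247730*79785 = 19765138050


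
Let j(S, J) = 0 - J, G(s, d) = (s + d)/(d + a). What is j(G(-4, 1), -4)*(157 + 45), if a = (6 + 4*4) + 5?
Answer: 808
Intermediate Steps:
a = 27 (a = (6 + 16) + 5 = 22 + 5 = 27)
G(s, d) = (d + s)/(27 + d) (G(s, d) = (s + d)/(d + 27) = (d + s)/(27 + d))
j(S, J) = -J
j(G(-4, 1), -4)*(157 + 45) = (-1*(-4))*(157 + 45) = 4*202 = 808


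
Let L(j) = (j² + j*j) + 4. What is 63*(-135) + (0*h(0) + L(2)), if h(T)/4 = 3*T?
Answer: -8493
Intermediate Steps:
h(T) = 12*T (h(T) = 4*(3*T) = 12*T)
L(j) = 4 + 2*j² (L(j) = (j² + j²) + 4 = 2*j² + 4 = 4 + 2*j²)
63*(-135) + (0*h(0) + L(2)) = 63*(-135) + (0*(12*0) + (4 + 2*2²)) = -8505 + (0*0 + (4 + 2*4)) = -8505 + (0 + (4 + 8)) = -8505 + (0 + 12) = -8505 + 12 = -8493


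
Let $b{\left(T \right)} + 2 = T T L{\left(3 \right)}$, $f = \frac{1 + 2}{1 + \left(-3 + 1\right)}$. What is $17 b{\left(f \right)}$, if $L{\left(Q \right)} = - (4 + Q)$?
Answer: $-1105$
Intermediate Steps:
$L{\left(Q \right)} = -4 - Q$
$f = -3$ ($f = \frac{3}{1 - 2} = \frac{3}{-1} = 3 \left(-1\right) = -3$)
$b{\left(T \right)} = -2 - 7 T^{2}$ ($b{\left(T \right)} = -2 + T T \left(-4 - 3\right) = -2 + T^{2} \left(-4 - 3\right) = -2 + T^{2} \left(-7\right) = -2 - 7 T^{2}$)
$17 b{\left(f \right)} = 17 \left(-2 - 7 \left(-3\right)^{2}\right) = 17 \left(-2 - 63\right) = 17 \left(-65\right) = -1105$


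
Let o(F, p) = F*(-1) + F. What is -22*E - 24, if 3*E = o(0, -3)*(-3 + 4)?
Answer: -24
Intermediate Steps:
o(F, p) = 0 (o(F, p) = -F + F = 0)
E = 0 (E = (0*(-3 + 4))/3 = (0*1)/3 = (⅓)*0 = 0)
-22*E - 24 = -22*0 - 24 = 0 - 24 = -24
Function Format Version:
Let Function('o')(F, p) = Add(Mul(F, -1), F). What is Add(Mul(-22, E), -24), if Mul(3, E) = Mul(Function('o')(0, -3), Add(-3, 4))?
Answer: -24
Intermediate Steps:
Function('o')(F, p) = 0 (Function('o')(F, p) = Add(Mul(-1, F), F) = 0)
E = 0 (E = Mul(Rational(1, 3), Mul(0, Add(-3, 4))) = Mul(Rational(1, 3), Mul(0, 1)) = Mul(Rational(1, 3), 0) = 0)
Add(Mul(-22, E), -24) = Add(Mul(-22, 0), -24) = Add(0, -24) = -24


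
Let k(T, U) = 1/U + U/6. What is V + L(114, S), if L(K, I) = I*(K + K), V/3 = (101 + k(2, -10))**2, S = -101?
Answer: 1954129/300 ≈ 6513.8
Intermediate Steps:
k(T, U) = 1/U + U/6 (k(T, U) = 1/U + U*(1/6) = 1/U + U/6)
V = 8862529/300 (V = 3*(101 + (1/(-10) + (1/6)*(-10)))**2 = 3*(101 + (-1/10 - 5/3))**2 = 3*(101 - 53/30)**2 = 3*(2977/30)**2 = 3*(8862529/900) = 8862529/300 ≈ 29542.)
L(K, I) = 2*I*K (L(K, I) = I*(2*K) = 2*I*K)
V + L(114, S) = 8862529/300 + 2*(-101)*114 = 8862529/300 - 23028 = 1954129/300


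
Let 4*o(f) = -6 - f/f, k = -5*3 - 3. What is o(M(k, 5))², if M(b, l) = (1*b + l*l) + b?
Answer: 49/16 ≈ 3.0625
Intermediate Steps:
k = -18 (k = -15 - 3 = -18)
M(b, l) = l² + 2*b (M(b, l) = (b + l²) + b = l² + 2*b)
o(f) = -7/4 (o(f) = (-6 - f/f)/4 = (-6 - 1*1)/4 = (-6 - 1)/4 = (¼)*(-7) = -7/4)
o(M(k, 5))² = (-7/4)² = 49/16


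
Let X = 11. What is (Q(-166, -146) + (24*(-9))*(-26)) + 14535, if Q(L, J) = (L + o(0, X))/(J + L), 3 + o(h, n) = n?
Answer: 3143635/156 ≈ 20152.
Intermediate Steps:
o(h, n) = -3 + n
Q(L, J) = (8 + L)/(J + L) (Q(L, J) = (L + (-3 + 11))/(J + L) = (L + 8)/(J + L) = (8 + L)/(J + L))
(Q(-166, -146) + (24*(-9))*(-26)) + 14535 = ((8 - 166)/(-146 - 166) + (24*(-9))*(-26)) + 14535 = (-158/(-312) - 216*(-26)) + 14535 = (-1/312*(-158) + 5616) + 14535 = (79/156 + 5616) + 14535 = 876175/156 + 14535 = 3143635/156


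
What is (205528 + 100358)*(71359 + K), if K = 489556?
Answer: 171576045690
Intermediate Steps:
(205528 + 100358)*(71359 + K) = (205528 + 100358)*(71359 + 489556) = 305886*560915 = 171576045690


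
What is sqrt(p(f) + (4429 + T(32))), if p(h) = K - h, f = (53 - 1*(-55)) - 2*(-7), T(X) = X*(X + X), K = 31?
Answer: sqrt(6386) ≈ 79.912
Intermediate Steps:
T(X) = 2*X**2 (T(X) = X*(2*X) = 2*X**2)
f = 122 (f = (53 + 55) - 1*(-14) = 108 + 14 = 122)
p(h) = 31 - h
sqrt(p(f) + (4429 + T(32))) = sqrt((31 - 1*122) + (4429 + 2*32**2)) = sqrt((31 - 122) + (4429 + 2*1024)) = sqrt(-91 + (4429 + 2048)) = sqrt(-91 + 6477) = sqrt(6386)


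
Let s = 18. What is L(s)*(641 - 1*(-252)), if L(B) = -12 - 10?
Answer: -19646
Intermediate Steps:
L(B) = -22
L(s)*(641 - 1*(-252)) = -22*(641 - 1*(-252)) = -22*(641 + 252) = -22*893 = -19646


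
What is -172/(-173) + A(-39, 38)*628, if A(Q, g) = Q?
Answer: -4236944/173 ≈ -24491.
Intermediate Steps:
-172/(-173) + A(-39, 38)*628 = -172/(-173) - 39*628 = -172*(-1/173) - 24492 = 172/173 - 24492 = -4236944/173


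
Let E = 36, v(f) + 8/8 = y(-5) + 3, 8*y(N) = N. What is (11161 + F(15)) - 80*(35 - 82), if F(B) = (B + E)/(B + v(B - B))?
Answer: 1955059/131 ≈ 14924.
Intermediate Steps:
y(N) = N/8
v(f) = 11/8 (v(f) = -1 + ((⅛)*(-5) + 3) = -1 + (-5/8 + 3) = -1 + 19/8 = 11/8)
F(B) = (36 + B)/(11/8 + B) (F(B) = (B + 36)/(B + 11/8) = (36 + B)/(11/8 + B))
(11161 + F(15)) - 80*(35 - 82) = (11161 + 8*(36 + 15)/(11 + 8*15)) - 80*(35 - 82) = (11161 + 8*51/(11 + 120)) - 80*(-47) = (11161 + 8*51/131) + 3760 = (11161 + 8*(1/131)*51) + 3760 = (11161 + 408/131) + 3760 = 1462499/131 + 3760 = 1955059/131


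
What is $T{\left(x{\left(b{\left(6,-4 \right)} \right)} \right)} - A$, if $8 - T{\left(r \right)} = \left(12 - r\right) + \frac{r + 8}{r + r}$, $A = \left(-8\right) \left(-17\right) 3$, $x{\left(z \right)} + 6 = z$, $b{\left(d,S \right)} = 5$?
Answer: $- \frac{819}{2} \approx -409.5$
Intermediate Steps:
$x{\left(z \right)} = -6 + z$
$A = 408$ ($A = 136 \cdot 3 = 408$)
$T{\left(r \right)} = -4 + r - \frac{8 + r}{2 r}$ ($T{\left(r \right)} = 8 - \left(\left(12 - r\right) + \frac{r + 8}{r + r}\right) = 8 - \left(\left(12 - r\right) + \frac{8 + r}{2 r}\right) = 8 - \left(12 - r + \frac{8 + r}{2 r}\right) = -4 + r - \frac{8 + r}{2 r}$)
$T{\left(x{\left(b{\left(6,-4 \right)} \right)} \right)} - A = \left(- \frac{9}{2} + \left(-6 + 5\right) - \frac{4}{-6 + 5}\right) - 408 = \left(- \frac{9}{2} - 1 - \frac{4}{-1}\right) - 408 = \left(- \frac{9}{2} - 1 - -4\right) - 408 = \left(- \frac{9}{2} - 1 + 4\right) - 408 = - \frac{3}{2} - 408 = - \frac{819}{2}$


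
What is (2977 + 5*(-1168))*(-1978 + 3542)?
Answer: -4477732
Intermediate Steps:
(2977 + 5*(-1168))*(-1978 + 3542) = (2977 - 5840)*1564 = -2863*1564 = -4477732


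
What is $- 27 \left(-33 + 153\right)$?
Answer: $-3240$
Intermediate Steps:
$- 27 \left(-33 + 153\right) = \left(-27\right) 120 = -3240$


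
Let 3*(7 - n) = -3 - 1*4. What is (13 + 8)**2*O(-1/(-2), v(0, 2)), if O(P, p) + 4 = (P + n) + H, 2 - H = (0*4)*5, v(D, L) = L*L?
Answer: 6909/2 ≈ 3454.5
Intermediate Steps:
v(D, L) = L**2
H = 2 (H = 2 - 0*4*5 = 2 - 0*5 = 2 - 1*0 = 2 + 0 = 2)
n = 28/3 (n = 7 - (-3 - 1*4)/3 = 7 - (-3 - 4)/3 = 7 - 1/3*(-7) = 7 + 7/3 = 28/3 ≈ 9.3333)
O(P, p) = 22/3 + P (O(P, p) = -4 + ((P + 28/3) + 2) = -4 + ((28/3 + P) + 2) = -4 + (34/3 + P) = 22/3 + P)
(13 + 8)**2*O(-1/(-2), v(0, 2)) = (13 + 8)**2*(22/3 - 1/(-2)) = 21**2*(22/3 - 1*(-1/2)) = 441*(22/3 + 1/2) = 441*(47/6) = 6909/2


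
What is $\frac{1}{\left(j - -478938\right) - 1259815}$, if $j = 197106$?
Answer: $- \frac{1}{583771} \approx -1.713 \cdot 10^{-6}$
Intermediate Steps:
$\frac{1}{\left(j - -478938\right) - 1259815} = \frac{1}{\left(197106 - -478938\right) - 1259815} = \frac{1}{\left(197106 + 478938\right) - 1259815} = \frac{1}{676044 - 1259815} = \frac{1}{-583771} = - \frac{1}{583771}$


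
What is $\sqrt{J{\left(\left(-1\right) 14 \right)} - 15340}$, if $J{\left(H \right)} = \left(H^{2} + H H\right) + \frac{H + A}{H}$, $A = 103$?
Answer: $\frac{i \sqrt{2931054}}{14} \approx 122.29 i$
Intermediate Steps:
$J{\left(H \right)} = 2 H^{2} + \frac{103 + H}{H}$ ($J{\left(H \right)} = \left(H^{2} + H H\right) + \frac{H + 103}{H} = \left(H^{2} + H^{2}\right) + \frac{103 + H}{H} = 2 H^{2} + \frac{103 + H}{H}$)
$\sqrt{J{\left(\left(-1\right) 14 \right)} - 15340} = \sqrt{\frac{103 - 14 + 2 \left(\left(-1\right) 14\right)^{3}}{\left(-1\right) 14} - 15340} = \sqrt{\frac{103 - 14 + 2 \left(-14\right)^{3}}{-14} - 15340} = \sqrt{- \frac{103 - 14 + 2 \left(-2744\right)}{14} - 15340} = \sqrt{- \frac{103 - 14 - 5488}{14} - 15340} = \sqrt{\left(- \frac{1}{14}\right) \left(-5399\right) - 15340} = \sqrt{\frac{5399}{14} - 15340} = \sqrt{- \frac{209361}{14}} = \frac{i \sqrt{2931054}}{14}$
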